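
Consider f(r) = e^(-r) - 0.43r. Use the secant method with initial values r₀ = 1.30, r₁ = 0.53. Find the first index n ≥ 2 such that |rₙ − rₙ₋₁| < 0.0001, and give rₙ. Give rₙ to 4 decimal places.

f(1.30) = -0.286468, f(0.53) = 0.360705
r₂ = 0.530000 − 0.360705·(-0.770000)/(0.647173) = 0.959163;  |Δ| = 0.429163
f(0.959163) = -0.029227
r₃ = 0.959163 − (-0.029227)·(0.429163)/(-0.389932) = 0.926996;  |Δ| = 0.032167
f(0.926996) = -0.002867
r₄ = 0.926996 − (-0.002867)·(-0.032167)/(0.026359) = 0.923497;  |Δ| = 0.003499
f(0.923497) = 0.000024
r₅ = 0.923497 − 0.000024·(-0.003499)/(0.002892) = 0.923526;  |Δ| = 0.000030
|r₅ − r₄| = 0.000030 < 0.0001

n = 5, rₙ = 0.9235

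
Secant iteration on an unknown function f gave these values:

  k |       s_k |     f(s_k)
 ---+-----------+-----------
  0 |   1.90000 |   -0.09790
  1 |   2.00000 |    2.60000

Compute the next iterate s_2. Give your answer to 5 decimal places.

1.90363

s_2 = 2.00000 − 2.60000·(2.00000 − 1.90000) / (2.60000 − (-0.09790))
   = 2.00000 − (0.2600000)/(2.6979000) = 1.9036287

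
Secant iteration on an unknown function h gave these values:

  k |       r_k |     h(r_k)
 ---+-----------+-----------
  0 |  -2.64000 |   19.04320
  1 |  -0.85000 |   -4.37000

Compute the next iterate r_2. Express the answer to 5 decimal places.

-1.18410

r_2 = -0.85000 − (-4.37000)·(-0.85000 − (-2.64000)) / (-4.37000 − 19.04320)
   = -0.85000 − (-7.8223000)/(-23.4132000) = -1.1840979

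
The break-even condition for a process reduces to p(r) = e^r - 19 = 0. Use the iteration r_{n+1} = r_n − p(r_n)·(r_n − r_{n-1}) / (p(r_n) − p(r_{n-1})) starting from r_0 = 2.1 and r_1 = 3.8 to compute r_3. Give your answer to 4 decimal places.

p(2.1) = -10.833830, p(3.8) = 25.701184
r_2 = 3.800000 − 25.701184·(3.800000 − 2.100000) / (25.701184 − (-10.833830)) = 3.800000 − (43.692014)/(36.535015) = 2.604106
p(2.604106) = -5.480870
r_3 = 2.604106 − (-5.480870)·(2.604106 − 3.800000) / (-5.480870 − 25.701184) = 2.604106 − (6.554540)/(-31.182054) = 2.814308

2.8143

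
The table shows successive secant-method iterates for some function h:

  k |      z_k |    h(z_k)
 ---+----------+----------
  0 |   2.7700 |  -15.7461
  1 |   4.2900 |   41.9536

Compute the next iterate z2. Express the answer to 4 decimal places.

3.1848

z2 = 4.2900 − 41.9536·(4.2900 − 2.7700) / (41.9536 − (-15.7461))
   = 4.2900 − (63.769472)/(57.699700) = 3.184804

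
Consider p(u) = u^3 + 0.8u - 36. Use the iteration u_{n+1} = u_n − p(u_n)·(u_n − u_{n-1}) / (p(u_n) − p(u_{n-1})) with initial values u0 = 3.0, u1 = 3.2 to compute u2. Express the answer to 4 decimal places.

3.2227

p(3.0) = -6.600000, p(3.2) = -0.672000
u2 = 3.200000 − (-0.672000)·(3.200000 − 3.000000) / (-0.672000 − (-6.600000)) = 3.200000 − (-0.134400)/(5.928000) = 3.222672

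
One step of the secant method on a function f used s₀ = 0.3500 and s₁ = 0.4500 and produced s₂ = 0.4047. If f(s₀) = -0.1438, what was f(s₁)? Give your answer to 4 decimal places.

The secant line through (0.3500, -0.1438) and (0.4500, f(s₁)) crosses zero at s₂ = 0.4047.
So (0.3500, -0.1438), (0.4500, f(s₁)), (0.4047, 0) are collinear:
f(s₁) = -0.1438 · (0.4500 − 0.4047) / (0.3500 − 0.4047) = -0.1438 · (0.045300)/(-0.054700) = 0.119088

0.1191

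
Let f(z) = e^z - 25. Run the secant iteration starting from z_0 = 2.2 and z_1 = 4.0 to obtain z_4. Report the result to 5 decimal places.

f(2.2) = -15.9749865, f(4.0) = 29.5981500
z_2 = 4.0000000 − 29.5981500·(4.0000000 − 2.2000000) / (29.5981500 − (-15.9749865)) = 4.0000000 − (53.2766701)/(45.5731365) = 2.8309633
f(2.8309633) = -8.0382081
z_3 = 2.8309633 − (-8.0382081)·(2.8309633 − 4.0000000) / (-8.0382081 − 29.5981500) = 2.8309633 − (9.3969604)/(-37.6363581) = 3.0806410
f(3.0806410) = -3.2276458
z_4 = 3.0806410 − (-3.2276458)·(3.0806410 − 2.8309633) / (-3.2276458 − (-8.0382081)) = 3.0806410 − (-0.8058713)/(4.8105623) = 3.2481622

3.24816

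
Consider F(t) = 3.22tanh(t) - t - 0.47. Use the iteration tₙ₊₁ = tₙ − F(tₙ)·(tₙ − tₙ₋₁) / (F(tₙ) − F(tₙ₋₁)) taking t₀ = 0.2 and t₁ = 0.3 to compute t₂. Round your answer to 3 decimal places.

0.217

F(0.2) = -0.03445, F(0.3) = 0.16803
t₂ = 0.30000 − 0.16803·(0.30000 − 0.20000) / (0.16803 − (-0.03445)) = 0.30000 − (0.01680)/(0.20248) = 0.21701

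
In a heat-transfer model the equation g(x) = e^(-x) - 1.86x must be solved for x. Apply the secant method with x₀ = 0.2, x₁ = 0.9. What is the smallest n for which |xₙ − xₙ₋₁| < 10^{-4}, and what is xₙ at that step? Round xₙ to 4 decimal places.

n = 5, xₙ = 0.3710

g(0.2) = 0.446731, g(0.9) = -1.267430
x₂ = 0.900000 − (-1.267430)·(0.700000)/(-1.714161) = 0.382428;  |Δ| = 0.517572
g(0.382428) = -0.029114
x₃ = 0.382428 − (-0.029114)·(-0.517572)/(1.238316) = 0.370260;  |Δ| = 0.012169
g(0.370260) = 0.001872
x₄ = 0.370260 − 0.001872·(-0.012169)/(0.030986) = 0.370995;  |Δ| = 0.000735
g(0.370995) = -0.000003
x₅ = 0.370995 − (-0.000003)·(0.000735)/(-0.001875) = 0.370994;  |Δ| = 0.000001
|x₅ − x₄| = 0.000001 < 10^{-4}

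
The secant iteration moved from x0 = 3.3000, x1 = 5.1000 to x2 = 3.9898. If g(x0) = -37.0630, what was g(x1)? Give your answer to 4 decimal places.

The secant line through (3.3000, -37.0630) and (5.1000, g(x1)) crosses zero at x2 = 3.9898.
So (3.3000, -37.0630), (5.1000, g(x1)), (3.9898, 0) are collinear:
g(x1) = -37.0630 · (5.1000 − 3.9898) / (3.3000 − 3.9898) = -37.0630 · (1.110200)/(-0.689800) = 59.651120

59.6511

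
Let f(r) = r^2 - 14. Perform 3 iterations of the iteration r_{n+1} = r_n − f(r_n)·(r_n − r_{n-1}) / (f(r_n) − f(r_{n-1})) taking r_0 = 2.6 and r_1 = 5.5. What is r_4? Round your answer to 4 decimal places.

f(2.6) = -7.240000, f(5.5) = 16.250000
r_2 = 5.500000 − 16.250000·(5.500000 − 2.600000) / (16.250000 − (-7.240000)) = 5.500000 − (47.125000)/(23.490000) = 3.493827
f(3.493827) = -1.793172
r_3 = 3.493827 − (-1.793172)·(3.493827 − 5.500000) / (-1.793172 − 16.250000) = 3.493827 − (3.597413)/(-18.043172) = 3.693205
f(3.693205) = -0.360235
r_4 = 3.693205 − (-0.360235)·(3.693205 − 3.493827) / (-0.360235 − (-1.793172)) = 3.693205 − (-0.071823)/(1.432937) = 3.743328

3.7433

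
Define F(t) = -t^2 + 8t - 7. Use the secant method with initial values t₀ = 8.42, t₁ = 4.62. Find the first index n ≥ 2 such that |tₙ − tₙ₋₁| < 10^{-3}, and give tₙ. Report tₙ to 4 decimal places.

F(8.42) = -10.536400, F(4.62) = 8.615600
t₂ = 4.620000 − 8.615600·(-3.800000)/(19.152000) = 6.329444;  |Δ| = 1.709444
F(6.329444) = 3.573689
t₃ = 6.329444 − 3.573689·(1.709444)/(-5.041911) = 7.541092;  |Δ| = 1.211648
F(7.541092) = -3.539336
t₄ = 7.541092 − (-3.539336)·(1.211648)/(-7.113025) = 6.938194;  |Δ| = 0.602898
F(6.938194) = 0.367014
t₅ = 6.938194 − 0.367014·(-0.602898)/(3.906350) = 6.994839;  |Δ| = 0.056644
F(6.994839) = 0.030942
t₆ = 6.994839 − 0.030942·(0.056644)/(-0.336072) = 7.000054;  |Δ| = 0.005215
F(7.000054) = -0.000323
t₇ = 7.000054 − (-0.000323)·(0.005215)/(-0.031265) = 7.000000;  |Δ| = 0.000054
|t₇ − t₆| = 0.000054 < 10^{-3}

n = 7, tₙ = 7.0000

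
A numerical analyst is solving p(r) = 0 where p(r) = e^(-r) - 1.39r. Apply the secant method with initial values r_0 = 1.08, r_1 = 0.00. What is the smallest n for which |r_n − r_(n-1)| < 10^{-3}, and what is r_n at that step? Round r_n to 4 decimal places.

n = 5, r_n = 0.4560

p(1.08) = -1.161604, p(0.00) = 1.000000
r_2 = 0.000000 − 1.000000·(-1.080000)/(2.161604) = 0.499629;  |Δ| = 0.499629
p(0.499629) = -0.087728
r_3 = 0.499629 − (-0.087728)·(0.499629)/(-1.087728) = 0.459332;  |Δ| = 0.040296
p(0.459332) = -0.006767
r_4 = 0.459332 − (-0.006767)·(-0.040296)/(0.080962) = 0.455964;  |Δ| = 0.003368
p(0.455964) = 0.000046
r_5 = 0.455964 − 0.000046·(-0.003368)/(0.006813) = 0.455987;  |Δ| = 0.000023
|r_5 − r_4| = 0.000023 < 10^{-3}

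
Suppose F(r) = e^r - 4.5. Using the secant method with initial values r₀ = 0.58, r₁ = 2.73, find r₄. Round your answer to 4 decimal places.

1.5752

F(0.58) = -2.713962, F(2.73) = 10.832887
r₂ = 2.730000 − 10.832887·(2.730000 − 0.580000) / (10.832887 − (-2.713962)) = 2.730000 − (23.290707)/(13.546849) = 1.010729
F(1.010729) = -1.752397
r₃ = 1.010729 − (-1.752397)·(1.010729 − 2.730000) / (-1.752397 − 10.832887) = 1.010729 − (3.012846)/(-12.585284) = 1.250123
F(1.250123) = -1.009227
r₄ = 1.250123 − (-1.009227)·(1.250123 − 1.010729) / (-1.009227 − (-1.752397)) = 1.250123 − (-0.241603)/(0.743170) = 1.575221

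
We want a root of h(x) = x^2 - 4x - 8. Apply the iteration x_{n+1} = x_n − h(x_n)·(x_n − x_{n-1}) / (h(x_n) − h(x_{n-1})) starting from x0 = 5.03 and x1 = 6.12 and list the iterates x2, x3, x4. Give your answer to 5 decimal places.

h(5.03) = -2.8191000, h(6.12) = 4.9744000
x2 = 6.1200000 − 4.9744000·(6.1200000 − 5.0300000) / (4.9744000 − (-2.8191000)) = 6.1200000 − (5.4220960)/(7.7935000) = 5.4242797
h(5.4242797) = -0.2743084
x3 = 5.4242797 − (-0.2743084)·(5.4242797 − 6.1200000) / (-0.2743084 − 4.9744000) = 5.4242797 − (0.1908419)/(-5.2487084) = 5.4606395
h(5.4606395) = -0.0239742
x4 = 5.4606395 − (-0.0239742)·(5.4606395 − 5.4242797) / (-0.0239742 − (-0.2743084)) = 5.4606395 − (-0.0008717)/(0.2503342) = 5.4641216

5.42428, 5.46064, 5.46412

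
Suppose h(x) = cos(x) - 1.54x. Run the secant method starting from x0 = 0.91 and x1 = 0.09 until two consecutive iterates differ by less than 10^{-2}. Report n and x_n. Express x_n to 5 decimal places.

n = 4, x_n = 0.55265

h(0.91) = -0.7876543, h(0.09) = 0.8573527
x2 = 0.0900000 − 0.8573527·(-0.8200000)/(1.6450070) = 0.5173716;  |Δ| = 0.4273716
h(0.5173716) = 0.0723699
x3 = 0.5173716 − 0.0723699·(0.4273716)/(-0.7849828) = 0.5567723;  |Δ| = 0.0394007
h(0.5567723) = -0.0084641
x4 = 0.5567723 − (-0.0084641)·(0.0394007)/(-0.0808340) = 0.5526467;  |Δ| = 0.0041256
|x4 − x3| = 0.0041256 < 10^{-2}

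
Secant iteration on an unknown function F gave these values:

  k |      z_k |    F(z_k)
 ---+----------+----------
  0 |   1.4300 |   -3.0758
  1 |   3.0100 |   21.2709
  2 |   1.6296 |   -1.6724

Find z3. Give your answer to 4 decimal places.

z3 = 1.6296 − (-1.6724)·(1.6296 − 3.0100) / (-1.6724 − 21.2709)
   = 1.6296 − (2.308581)/(-22.943300) = 1.730221

1.7302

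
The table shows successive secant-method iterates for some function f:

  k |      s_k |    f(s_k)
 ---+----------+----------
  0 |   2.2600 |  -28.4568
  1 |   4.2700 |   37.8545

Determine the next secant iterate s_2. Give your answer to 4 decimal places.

3.1226

s_2 = 4.2700 − 37.8545·(4.2700 − 2.2600) / (37.8545 − (-28.4568))
   = 4.2700 − (76.087545)/(66.311300) = 3.122570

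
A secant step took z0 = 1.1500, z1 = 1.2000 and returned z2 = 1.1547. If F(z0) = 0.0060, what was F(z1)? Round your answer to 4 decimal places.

-0.0578

The secant line through (1.1500, 0.0060) and (1.2000, F(z1)) crosses zero at z2 = 1.1547.
So (1.1500, 0.0060), (1.2000, F(z1)), (1.1547, 0) are collinear:
F(z1) = 0.0060 · (1.2000 − 1.1547) / (1.1500 − 1.1547) = 0.0060 · (0.045300)/(-0.004700) = -0.057830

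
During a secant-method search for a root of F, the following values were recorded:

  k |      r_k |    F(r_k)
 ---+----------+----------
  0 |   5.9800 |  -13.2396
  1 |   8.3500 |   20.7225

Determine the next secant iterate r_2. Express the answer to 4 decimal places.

r_2 = 8.3500 − 20.7225·(8.3500 − 5.9800) / (20.7225 − (-13.2396))
   = 8.3500 − (49.112325)/(33.962100) = 6.903908

6.9039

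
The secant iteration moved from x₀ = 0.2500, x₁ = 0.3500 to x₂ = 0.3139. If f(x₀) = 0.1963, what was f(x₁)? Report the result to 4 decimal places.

The secant line through (0.2500, 0.1963) and (0.3500, f(x₁)) crosses zero at x₂ = 0.3139.
So (0.2500, 0.1963), (0.3500, f(x₁)), (0.3139, 0) are collinear:
f(x₁) = 0.1963 · (0.3500 − 0.3139) / (0.2500 − 0.3139) = 0.1963 · (0.036100)/(-0.063900) = -0.110899

-0.1109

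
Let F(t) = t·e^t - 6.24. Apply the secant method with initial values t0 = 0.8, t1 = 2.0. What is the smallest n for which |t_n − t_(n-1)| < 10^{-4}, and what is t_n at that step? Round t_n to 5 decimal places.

F(0.8) = -4.4595673, F(2.0) = 8.5381122
t2 = 2.0000000 − 8.5381122·(1.2000000)/(12.9976795) = 1.2117259;  |Δ| = 0.7882741
F(1.2117259) = -2.1694769
t3 = 1.2117259 − (-2.1694769)·(-0.7882741)/(-10.7075891) = 1.3714390;  |Δ| = 0.1597131
F(1.3714390) = -0.8351347
t4 = 1.3714390 − (-0.8351347)·(0.1597131)/(1.3343421) = 1.4713998;  |Δ| = 0.0999609
F(1.4713998) = 0.1684284
t5 = 1.4713998 − 0.1684284·(0.0999609)/(1.0035631) = 1.4546234;  |Δ| = 0.0167765
F(1.4546234) = -0.0100370
t6 = 1.4546234 − (-0.0100370)·(-0.0167765)/(-0.1784654) = 1.4555669;  |Δ| = 0.0009435
F(1.4555669) = -0.0001114
t7 = 1.4555669 − (-0.0001114)·(0.0009435)/(0.0099257) = 1.4555775;  |Δ| = 0.0000106
|t7 − t6| = 0.0000106 < 10^{-4}

n = 7, t_n = 1.45558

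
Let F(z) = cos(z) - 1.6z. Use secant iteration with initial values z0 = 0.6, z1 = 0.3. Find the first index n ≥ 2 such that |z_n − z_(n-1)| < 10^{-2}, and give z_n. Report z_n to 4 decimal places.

F(0.6) = -0.134664, F(0.3) = 0.475336
z2 = 0.300000 − 0.475336·(-0.300000)/(0.610001) = 0.533772;  |Δ| = 0.233772
F(0.533772) = 0.006859
z3 = 0.533772 − 0.006859·(0.233772)/(-0.468477) = 0.537195;  |Δ| = 0.003423
|z3 − z2| = 0.003423 < 10^{-2}

n = 3, z_n = 0.5372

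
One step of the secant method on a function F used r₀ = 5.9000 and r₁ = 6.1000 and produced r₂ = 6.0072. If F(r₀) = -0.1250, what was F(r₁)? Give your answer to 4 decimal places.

The secant line through (5.9000, -0.1250) and (6.1000, F(r₁)) crosses zero at r₂ = 6.0072.
So (5.9000, -0.1250), (6.1000, F(r₁)), (6.0072, 0) are collinear:
F(r₁) = -0.1250 · (6.1000 − 6.0072) / (5.9000 − 6.0072) = -0.1250 · (0.092800)/(-0.107200) = 0.108209

0.1082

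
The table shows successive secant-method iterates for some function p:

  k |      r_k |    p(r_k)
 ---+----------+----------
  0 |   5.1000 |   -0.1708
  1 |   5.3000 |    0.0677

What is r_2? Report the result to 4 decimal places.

5.2432

r_2 = 5.3000 − 0.0677·(5.3000 − 5.1000) / (0.0677 − (-0.1708))
   = 5.3000 − (0.013540)/(0.238500) = 5.243229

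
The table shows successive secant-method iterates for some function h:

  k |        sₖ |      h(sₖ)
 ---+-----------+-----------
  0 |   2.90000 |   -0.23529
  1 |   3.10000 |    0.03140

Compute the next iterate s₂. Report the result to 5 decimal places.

3.07645

s₂ = 3.10000 − 0.03140·(3.10000 − 2.90000) / (0.03140 − (-0.23529))
   = 3.10000 − (0.0062800)/(0.2666900) = 3.0764521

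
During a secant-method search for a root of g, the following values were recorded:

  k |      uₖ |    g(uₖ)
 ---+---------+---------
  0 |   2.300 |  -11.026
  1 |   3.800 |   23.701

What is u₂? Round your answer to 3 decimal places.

2.776

u₂ = 3.800 − 23.701·(3.800 − 2.300) / (23.701 − (-11.026))
   = 3.800 − (35.55150)/(34.72700) = 2.77626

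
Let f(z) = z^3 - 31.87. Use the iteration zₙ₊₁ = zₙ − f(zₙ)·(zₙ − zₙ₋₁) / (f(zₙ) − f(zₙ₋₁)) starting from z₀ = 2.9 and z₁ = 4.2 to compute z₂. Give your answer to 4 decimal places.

f(2.9) = -7.481000, f(4.2) = 42.218000
z₂ = 4.200000 − 42.218000·(4.200000 − 2.900000) / (42.218000 − (-7.481000)) = 4.200000 − (54.883400)/(49.699000) = 3.095684

3.0957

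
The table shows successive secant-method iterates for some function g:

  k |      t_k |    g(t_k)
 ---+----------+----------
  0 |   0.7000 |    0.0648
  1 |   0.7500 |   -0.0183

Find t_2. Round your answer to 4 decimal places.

t_2 = 0.7500 − (-0.0183)·(0.7500 − 0.7000) / (-0.0183 − 0.0648)
   = 0.7500 − (-0.000915)/(-0.083100) = 0.738989

0.7390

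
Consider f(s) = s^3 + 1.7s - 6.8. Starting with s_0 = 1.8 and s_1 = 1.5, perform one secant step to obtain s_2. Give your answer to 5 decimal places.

f(1.8) = 2.0920000, f(1.5) = -0.8750000
s_2 = 1.5000000 − (-0.8750000)·(1.5000000 − 1.8000000) / (-0.8750000 − 2.0920000) = 1.5000000 − (0.2625000)/(-2.9670000) = 1.5884732

1.58847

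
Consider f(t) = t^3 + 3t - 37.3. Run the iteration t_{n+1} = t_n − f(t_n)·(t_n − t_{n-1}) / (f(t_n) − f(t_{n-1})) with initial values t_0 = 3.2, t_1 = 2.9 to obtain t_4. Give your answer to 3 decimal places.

3.043

f(3.2) = 5.06800, f(2.9) = -4.21100
t_2 = 2.90000 − (-4.21100)·(2.90000 − 3.20000) / (-4.21100 − 5.06800) = 2.90000 − (1.26330)/(-9.27900) = 3.03615
f(3.03615) = -0.20381
t_3 = 3.03615 − (-0.20381)·(3.03615 − 2.90000) / (-0.20381 − (-4.21100)) = 3.03615 − (-0.02775)/(4.00719) = 3.04307
f(3.04307) = 0.00890
t_4 = 3.04307 − 0.00890·(3.04307 − 3.03615) / (0.00890 − (-0.20381)) = 3.04307 − (0.00006)/(0.21271) = 3.04278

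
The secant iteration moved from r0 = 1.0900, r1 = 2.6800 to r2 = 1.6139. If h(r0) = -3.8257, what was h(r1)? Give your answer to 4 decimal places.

The secant line through (1.0900, -3.8257) and (2.6800, h(r1)) crosses zero at r2 = 1.6139.
So (1.0900, -3.8257), (2.6800, h(r1)), (1.6139, 0) are collinear:
h(r1) = -3.8257 · (2.6800 − 1.6139) / (1.0900 − 1.6139) = -3.8257 · (1.066100)/(-0.523900) = 7.785033

7.7850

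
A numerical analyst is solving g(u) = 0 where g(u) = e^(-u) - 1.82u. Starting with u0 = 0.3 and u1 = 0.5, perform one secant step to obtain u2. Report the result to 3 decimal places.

0.378

g(0.3) = 0.19482, g(0.5) = -0.30347
u2 = 0.50000 − (-0.30347)·(0.50000 − 0.30000) / (-0.30347 − 0.19482) = 0.50000 − (-0.06069)/(-0.49829) = 0.37820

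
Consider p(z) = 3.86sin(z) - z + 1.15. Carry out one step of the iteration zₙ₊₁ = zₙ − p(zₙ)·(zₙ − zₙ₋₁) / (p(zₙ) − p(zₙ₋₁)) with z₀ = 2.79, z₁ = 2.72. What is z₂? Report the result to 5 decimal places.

2.72209

p(2.79) = -0.3106412, p(2.72) = 0.0095667
z₂ = 2.7200000 − 0.0095667·(2.7200000 − 2.7900000) / (0.0095667 − (-0.3106412)) = 2.7200000 − (-0.0006697)/(0.3202079) = 2.7220914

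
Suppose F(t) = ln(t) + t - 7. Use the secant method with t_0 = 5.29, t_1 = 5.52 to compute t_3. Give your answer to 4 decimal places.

5.3272

F(5.29) = -0.044182, F(5.52) = 0.228378
t_2 = 5.520000 − 0.228378·(5.520000 − 5.290000) / (0.228378 − (-0.044182)) = 5.520000 − (0.052527)/(0.272560) = 5.327283
F(5.327283) = 0.000124
t_3 = 5.327283 − 0.000124·(5.327283 − 5.520000) / (0.000124 − 0.228378) = 5.327283 − (-0.000024)/(-0.228254) = 5.327178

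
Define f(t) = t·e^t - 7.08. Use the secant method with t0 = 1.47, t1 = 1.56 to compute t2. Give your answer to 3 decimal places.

1.530

f(1.47) = -0.68662, f(1.56) = 0.34376
t2 = 1.56000 − 0.34376·(1.56000 − 1.47000) / (0.34376 − (-0.68662)) = 1.56000 − (0.03094)/(1.03039) = 1.52997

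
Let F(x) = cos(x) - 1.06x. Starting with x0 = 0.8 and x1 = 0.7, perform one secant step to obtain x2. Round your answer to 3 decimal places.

0.713

F(0.8) = -0.15129, F(0.7) = 0.02284
x2 = 0.70000 − 0.02284·(0.70000 − 0.80000) / (0.02284 − (-0.15129)) = 0.70000 − (-0.00228)/(0.17414) = 0.71312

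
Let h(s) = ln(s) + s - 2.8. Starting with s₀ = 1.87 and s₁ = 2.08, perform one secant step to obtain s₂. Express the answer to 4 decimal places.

2.0718

h(1.87) = -0.304062, h(2.08) = 0.012368
s₂ = 2.080000 − 0.012368·(2.080000 − 1.870000) / (0.012368 − (-0.304062)) = 2.080000 − (0.002597)/(0.316429) = 2.071792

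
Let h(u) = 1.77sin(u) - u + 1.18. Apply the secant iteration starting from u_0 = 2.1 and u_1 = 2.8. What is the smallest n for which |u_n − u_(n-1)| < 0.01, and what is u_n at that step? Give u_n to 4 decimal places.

n = 4, u_n = 2.3894

h(2.1) = 0.607881, h(2.8) = -1.027071
u_2 = 2.800000 − (-1.027071)·(0.700000)/(-1.634952) = 2.360262;  |Δ| = 0.439738
h(2.360262) = 0.066215
u_3 = 2.360262 − 0.066215·(-0.439738)/(1.093286) = 2.386895;  |Δ| = 0.026633
h(2.386895) = 0.005676
u_4 = 2.386895 − 0.005676·(0.026633)/(-0.060539) = 2.389392;  |Δ| = 0.002497
|u_4 − u_3| = 0.002497 < 0.01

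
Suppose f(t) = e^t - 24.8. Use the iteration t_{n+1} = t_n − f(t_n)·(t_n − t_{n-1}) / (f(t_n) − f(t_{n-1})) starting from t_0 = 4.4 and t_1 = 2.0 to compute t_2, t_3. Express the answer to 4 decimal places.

f(4.4) = 56.650869, f(2.0) = -17.410944
t_2 = 2.000000 − (-17.410944)·(2.000000 − 4.400000) / (-17.410944 − 56.650869) = 2.000000 − (41.786265)/(-74.061813) = 2.564208
f(2.564208) = -11.809634
t_3 = 2.564208 − (-11.809634)·(2.564208 − 2.000000) / (-11.809634 − (-17.410944)) = 2.564208 − (-6.663090)/(5.601310) = 3.753767

2.5642, 3.7538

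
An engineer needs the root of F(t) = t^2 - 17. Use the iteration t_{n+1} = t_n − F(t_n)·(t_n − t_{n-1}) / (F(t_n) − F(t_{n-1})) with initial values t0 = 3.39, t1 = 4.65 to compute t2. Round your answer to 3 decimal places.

4.075

F(3.39) = -5.50790, F(4.65) = 4.62250
t2 = 4.65000 − 4.62250·(4.65000 − 3.39000) / (4.62250 − (-5.50790)) = 4.65000 − (5.82435)/(10.13040) = 4.07506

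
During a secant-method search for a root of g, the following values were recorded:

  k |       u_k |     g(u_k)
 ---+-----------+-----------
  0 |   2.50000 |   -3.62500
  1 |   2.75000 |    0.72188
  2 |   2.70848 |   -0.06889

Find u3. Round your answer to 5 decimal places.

u3 = 2.70848 − (-0.06889)·(2.70848 − 2.75000) / (-0.06889 − 0.72188)
   = 2.70848 − (0.0028603)/(-0.7907700) = 2.7120971

2.71210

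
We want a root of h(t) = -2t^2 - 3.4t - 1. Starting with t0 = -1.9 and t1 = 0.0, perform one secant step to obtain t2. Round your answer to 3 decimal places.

h(-1.9) = -1.76000, h(0.0) = -1.00000
t2 = 0.00000 − (-1.00000)·(0.00000 − (-1.90000)) / (-1.00000 − (-1.76000)) = 0.00000 − (-1.90000)/(0.76000) = 2.50000

2.500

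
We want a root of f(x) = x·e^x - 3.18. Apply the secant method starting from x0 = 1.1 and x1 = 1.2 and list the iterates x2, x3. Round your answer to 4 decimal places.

f(1.1) = 0.124583, f(1.2) = 0.804140
x2 = 1.200000 − 0.804140·(1.200000 − 1.100000) / (0.804140 − 0.124583) = 1.200000 − (0.080414)/(0.679558) = 1.081667
f(1.081667) = 0.010477
x3 = 1.081667 − 0.010477·(1.081667 − 1.200000) / (0.010477 − 0.804140) = 1.081667 − (-0.001240)/(-0.793663) = 1.080105

1.0817, 1.0801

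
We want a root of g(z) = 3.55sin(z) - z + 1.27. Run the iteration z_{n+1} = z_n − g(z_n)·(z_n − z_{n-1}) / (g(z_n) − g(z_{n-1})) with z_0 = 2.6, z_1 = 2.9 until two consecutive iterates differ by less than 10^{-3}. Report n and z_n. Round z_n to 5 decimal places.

g(2.6) = 0.5000299, g(2.9) = -0.7806649
z_2 = 2.9000000 − (-0.7806649)·(0.3000000)/(-1.2806948) = 2.7171309;  |Δ| = 0.1828691
g(2.7171309) = 0.0148668
z_3 = 2.7171309 − 0.0148668·(-0.1828691)/(0.7955316) = 2.7205484;  |Δ| = 0.0034174
g(2.7205484) = 0.0003855
z_4 = 2.7205484 − 0.0003855·(0.0034174)/(-0.0144812) = 2.7206393;  |Δ| = 0.0000910
|z_4 − z_3| = 0.0000910 < 10^{-3}

n = 4, z_n = 2.72064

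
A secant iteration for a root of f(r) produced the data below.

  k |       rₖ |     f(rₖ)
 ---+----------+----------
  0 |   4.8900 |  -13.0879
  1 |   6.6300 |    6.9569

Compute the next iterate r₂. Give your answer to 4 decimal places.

r₂ = 6.6300 − 6.9569·(6.6300 − 4.8900) / (6.9569 − (-13.0879))
   = 6.6300 − (12.105006)/(20.044800) = 6.026102

6.0261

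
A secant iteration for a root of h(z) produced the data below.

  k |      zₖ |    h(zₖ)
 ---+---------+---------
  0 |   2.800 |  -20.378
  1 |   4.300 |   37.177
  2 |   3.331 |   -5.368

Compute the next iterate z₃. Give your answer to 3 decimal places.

3.453

z₃ = 3.331 − (-5.368)·(3.331 − 4.300) / (-5.368 − 37.177)
   = 3.331 − (5.20159)/(-42.54500) = 3.45326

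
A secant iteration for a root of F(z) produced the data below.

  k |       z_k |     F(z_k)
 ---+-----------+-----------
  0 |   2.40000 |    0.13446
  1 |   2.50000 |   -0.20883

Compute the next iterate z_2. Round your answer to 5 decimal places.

z_2 = 2.50000 − (-0.20883)·(2.50000 − 2.40000) / (-0.20883 − 0.13446)
   = 2.50000 − (-0.0208830)/(-0.3432900) = 2.4391681

2.43917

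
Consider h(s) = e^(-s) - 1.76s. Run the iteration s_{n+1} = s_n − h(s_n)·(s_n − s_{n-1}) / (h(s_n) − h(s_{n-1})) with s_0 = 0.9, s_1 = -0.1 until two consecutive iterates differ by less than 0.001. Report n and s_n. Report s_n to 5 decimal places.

n = 5, s_n = 0.38617

h(0.9) = -1.1774303, h(-0.1) = 1.2811709
s_2 = -0.1000000 − 1.2811709·(-1.0000000)/(2.4586013) = 0.4210975;  |Δ| = 0.5210975
h(0.4210975) = -0.0848054
s_3 = 0.4210975 − (-0.0848054)·(0.5210975)/(-1.3659764) = 0.3887456;  |Δ| = 0.0323519
h(0.3887456) = -0.0062855
s_4 = 0.3887456 − (-0.0062855)·(-0.0323519)/(0.0785199) = 0.3861558;  |Δ| = 0.0025898
h(0.3861558) = 0.0000304
s_5 = 0.3861558 − 0.0000304·(-0.0025898)/(0.0063159) = 0.3861683;  |Δ| = 0.0000125
|s_5 − s_4| = 0.0000125 < 0.001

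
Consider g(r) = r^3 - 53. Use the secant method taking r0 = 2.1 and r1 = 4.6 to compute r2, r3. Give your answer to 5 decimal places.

3.34153, 3.67046

g(2.1) = -43.7390000, g(4.6) = 44.3360000
r2 = 4.6000000 − 44.3360000·(4.6000000 − 2.1000000) / (44.3360000 − (-43.7390000)) = 4.6000000 − (110.8400000)/(88.0750000) = 3.3415271
g(3.3415271) = -15.6891652
r3 = 3.3415271 − (-15.6891652)·(3.3415271 − 4.6000000) / (-15.6891652 − 44.3360000) = 3.3415271 − (19.7443891)/(-60.0251652) = 3.6704623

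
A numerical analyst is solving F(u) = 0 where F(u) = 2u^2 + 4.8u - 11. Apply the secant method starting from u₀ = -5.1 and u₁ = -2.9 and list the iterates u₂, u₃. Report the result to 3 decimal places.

F(-5.1) = 16.54000, F(-2.9) = -8.10000
u₂ = -2.90000 − (-8.10000)·(-2.90000 − (-5.10000)) / (-8.10000 − 16.54000) = -2.90000 − (-17.82000)/(-24.64000) = -3.62321
F(-3.62321) = -2.13607
u₃ = -3.62321 − (-2.13607)·(-3.62321 − (-2.90000)) / (-2.13607 − (-8.10000)) = -3.62321 − (1.54483)/(5.96393) = -3.88224

-3.623, -3.882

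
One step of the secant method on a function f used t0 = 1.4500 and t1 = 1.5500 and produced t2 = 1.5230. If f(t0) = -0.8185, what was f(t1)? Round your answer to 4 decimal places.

The secant line through (1.4500, -0.8185) and (1.5500, f(t1)) crosses zero at t2 = 1.5230.
So (1.4500, -0.8185), (1.5500, f(t1)), (1.5230, 0) are collinear:
f(t1) = -0.8185 · (1.5500 − 1.5230) / (1.4500 − 1.5230) = -0.8185 · (0.027000)/(-0.073000) = 0.302733

0.3027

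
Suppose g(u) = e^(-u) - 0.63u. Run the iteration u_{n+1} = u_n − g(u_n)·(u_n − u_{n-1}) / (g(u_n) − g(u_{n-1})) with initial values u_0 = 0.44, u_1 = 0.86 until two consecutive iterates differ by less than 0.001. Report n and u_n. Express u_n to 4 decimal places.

n = 4, u_n = 0.7499

g(0.44) = 0.366836, g(0.86) = -0.118638
u_2 = 0.860000 − (-0.118638)·(0.420000)/(-0.485474) = 0.757362;  |Δ| = 0.102638
g(0.757362) = -0.008237
u_3 = 0.757362 − (-0.008237)·(-0.102638)/(0.110401) = 0.749705;  |Δ| = 0.007658
g(0.749705) = 0.000192
u_4 = 0.749705 − 0.000192·(-0.007658)/(0.008429) = 0.749879;  |Δ| = 0.000174
|u_4 − u_3| = 0.000174 < 0.001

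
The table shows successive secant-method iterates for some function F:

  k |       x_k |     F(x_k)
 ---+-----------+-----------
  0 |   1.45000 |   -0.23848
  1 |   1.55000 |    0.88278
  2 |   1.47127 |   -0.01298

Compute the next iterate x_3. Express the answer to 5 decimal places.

1.47241

x_3 = 1.47127 − (-0.01298)·(1.47127 − 1.55000) / (-0.01298 − 0.88278)
   = 1.47127 − (0.0010219)/(-0.8957600) = 1.4724108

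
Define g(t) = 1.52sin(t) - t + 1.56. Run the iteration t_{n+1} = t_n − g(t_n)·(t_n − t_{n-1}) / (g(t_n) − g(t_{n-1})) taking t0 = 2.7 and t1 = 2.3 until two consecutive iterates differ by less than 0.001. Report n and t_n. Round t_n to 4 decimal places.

n = 4, t_n = 2.4863

g(2.7) = -0.490383, g(2.3) = 0.393472
t2 = 2.300000 − 0.393472·(-0.400000)/(0.883855) = 2.478071;  |Δ| = 0.178071
g(2.478071) = 0.018090
t3 = 2.478071 − 0.018090·(0.178071)/(-0.375382) = 2.486652;  |Δ| = 0.008581
g(2.486652) = -0.000802
t4 = 2.486652 − (-0.000802)·(0.008581)/(-0.018892) = 2.486288;  |Δ| = 0.000364
|t4 − t3| = 0.000364 < 0.001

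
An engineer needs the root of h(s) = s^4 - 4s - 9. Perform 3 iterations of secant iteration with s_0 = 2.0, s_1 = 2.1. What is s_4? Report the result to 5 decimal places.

2.03467

h(2.0) = -1.0000000, h(2.1) = 2.0481000
s_2 = 2.1000000 − 2.0481000·(2.1000000 − 2.0000000) / (2.0481000 − (-1.0000000)) = 2.1000000 − (0.2048100)/(3.0481000) = 2.0328073
h(2.0328073) = -0.0552796
s_3 = 2.0328073 − (-0.0552796)·(2.0328073 − 2.1000000) / (-0.0552796 − 2.0481000) = 2.0328073 − (0.0037144)/(-2.1033796) = 2.0345732
h(2.0345732) = -0.0029299
s_4 = 2.0345732 − (-0.0029299)·(2.0345732 − 2.0328073) / (-0.0029299 − (-0.0552796)) = 2.0345732 − (-0.0000052)/(0.0523497) = 2.0346721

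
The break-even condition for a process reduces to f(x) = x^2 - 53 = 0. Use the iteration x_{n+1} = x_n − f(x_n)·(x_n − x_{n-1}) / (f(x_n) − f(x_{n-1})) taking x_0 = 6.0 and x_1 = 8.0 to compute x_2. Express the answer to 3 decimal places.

f(6.0) = -17.00000, f(8.0) = 11.00000
x_2 = 8.00000 − 11.00000·(8.00000 − 6.00000) / (11.00000 − (-17.00000)) = 8.00000 − (22.00000)/(28.00000) = 7.21429

7.214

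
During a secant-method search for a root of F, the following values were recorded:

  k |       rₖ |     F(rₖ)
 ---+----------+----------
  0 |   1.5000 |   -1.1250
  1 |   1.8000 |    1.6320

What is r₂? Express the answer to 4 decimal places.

1.6224

r₂ = 1.8000 − 1.6320·(1.8000 − 1.5000) / (1.6320 − (-1.1250))
   = 1.8000 − (0.489600)/(2.757000) = 1.622416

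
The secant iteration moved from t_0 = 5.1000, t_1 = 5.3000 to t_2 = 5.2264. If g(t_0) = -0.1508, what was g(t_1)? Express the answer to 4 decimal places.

0.0878

The secant line through (5.1000, -0.1508) and (5.3000, g(t_1)) crosses zero at t_2 = 5.2264.
So (5.1000, -0.1508), (5.3000, g(t_1)), (5.2264, 0) are collinear:
g(t_1) = -0.1508 · (5.3000 − 5.2264) / (5.1000 − 5.2264) = -0.1508 · (0.073600)/(-0.126400) = 0.087808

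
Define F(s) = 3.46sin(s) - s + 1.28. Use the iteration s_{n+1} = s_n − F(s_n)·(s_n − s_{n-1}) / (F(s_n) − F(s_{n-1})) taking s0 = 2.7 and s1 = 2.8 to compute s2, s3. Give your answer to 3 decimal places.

F(2.7) = 0.05873, F(2.8) = -0.36094
s2 = 2.80000 − (-0.36094)·(2.80000 − 2.70000) / (-0.36094 − 0.05873) = 2.80000 − (-0.03609)/(-0.41968) = 2.71400
F(2.71400) = 0.00082
s3 = 2.71400 − 0.00082·(2.71400 − 2.80000) / (0.00082 − (-0.36094)) = 2.71400 − (-0.00007)/(0.36176) = 2.71419

2.714, 2.714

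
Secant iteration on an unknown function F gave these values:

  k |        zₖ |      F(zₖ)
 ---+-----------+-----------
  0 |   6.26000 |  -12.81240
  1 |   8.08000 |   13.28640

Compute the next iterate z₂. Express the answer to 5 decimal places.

7.15347

z₂ = 8.08000 − 13.28640·(8.08000 − 6.26000) / (13.28640 − (-12.81240))
   = 8.08000 − (24.1812480)/(26.0988000) = 7.1534728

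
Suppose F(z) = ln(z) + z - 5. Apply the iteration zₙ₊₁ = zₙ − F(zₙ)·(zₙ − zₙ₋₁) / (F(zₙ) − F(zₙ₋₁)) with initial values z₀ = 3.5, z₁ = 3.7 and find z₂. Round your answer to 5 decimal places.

3.69348

F(3.5) = -0.2472370, F(3.7) = 0.0083328
z₂ = 3.7000000 − 0.0083328·(3.7000000 − 3.5000000) / (0.0083328 − (-0.2472370)) = 3.7000000 − (0.0016666)/(0.2555699) = 3.6934790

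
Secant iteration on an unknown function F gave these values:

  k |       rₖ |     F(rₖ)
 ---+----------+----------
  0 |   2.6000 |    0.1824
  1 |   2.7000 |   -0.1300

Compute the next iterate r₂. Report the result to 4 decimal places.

2.6584

r₂ = 2.7000 − (-0.1300)·(2.7000 − 2.6000) / (-0.1300 − 0.1824)
   = 2.7000 − (-0.013000)/(-0.312400) = 2.658387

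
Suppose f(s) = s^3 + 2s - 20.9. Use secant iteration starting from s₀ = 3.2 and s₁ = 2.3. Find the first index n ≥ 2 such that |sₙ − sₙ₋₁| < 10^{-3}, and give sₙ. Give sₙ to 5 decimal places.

n = 5, sₙ = 2.51319

f(3.2) = 18.2680000, f(2.3) = -4.1330000
s₂ = 2.3000000 − (-4.1330000)·(-0.9000000)/(-22.4010000) = 2.4660506;  |Δ| = 0.1660506
f(2.4660506) = -0.9708445
s₃ = 2.4660506 − (-0.9708445)·(0.1660506)/(3.1621555) = 2.5170315;  |Δ| = 0.0509808
f(2.5170315) = 0.0805833
s₄ = 2.5170315 − 0.0805833·(0.0509808)/(1.0514278) = 2.5131242;  |Δ| = 0.0039073
f(2.5131242) = -0.0013788
s₅ = 2.5131242 − (-0.0013788)·(-0.0039073)/(-0.0819620) = 2.5131899;  |Δ| = 0.0000657
|s₅ − s₄| = 0.0000657 < 10^{-3}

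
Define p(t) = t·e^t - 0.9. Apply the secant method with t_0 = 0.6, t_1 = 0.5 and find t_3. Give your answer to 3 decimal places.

p(0.6) = 0.19327, p(0.5) = -0.07564
t_2 = 0.50000 − (-0.07564)·(0.50000 − 0.60000) / (-0.07564 − 0.19327) = 0.50000 − (0.00756)/(-0.26891) = 0.52813
p(0.52813) = -0.00442
t_3 = 0.52813 − (-0.00442)·(0.52813 − 0.50000) / (-0.00442 − (-0.07564)) = 0.52813 − (-0.00012)/(0.07122) = 0.52988

0.530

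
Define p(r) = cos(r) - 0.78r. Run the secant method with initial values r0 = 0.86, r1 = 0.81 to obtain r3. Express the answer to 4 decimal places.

p(0.86) = -0.018363, p(0.81) = 0.057698
r2 = 0.810000 − 0.057698·(0.810000 − 0.860000) / (0.057698 − (-0.018363)) = 0.810000 − (-0.002885)/(0.076061) = 0.847929
p(0.847929) = 0.000153
r3 = 0.847929 − 0.000153·(0.847929 − 0.810000) / (0.000153 − 0.057698) = 0.847929 − (0.000006)/(-0.057546) = 0.848030

0.8480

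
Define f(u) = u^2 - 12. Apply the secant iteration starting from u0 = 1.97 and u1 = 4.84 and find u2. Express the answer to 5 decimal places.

3.16223

f(1.97) = -8.1191000, f(4.84) = 11.4256000
u2 = 4.8400000 − 11.4256000·(4.8400000 − 1.9700000) / (11.4256000 − (-8.1191000)) = 4.8400000 − (32.7914720)/(19.5447000) = 3.1622320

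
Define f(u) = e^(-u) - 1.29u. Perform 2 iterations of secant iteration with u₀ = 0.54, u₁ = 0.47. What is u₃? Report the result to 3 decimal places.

f(0.54) = -0.11385, f(0.47) = 0.01870
u₂ = 0.47000 − 0.01870·(0.47000 − 0.54000) / (0.01870 − (-0.11385)) = 0.47000 − (-0.00131)/(0.13255) = 0.47988
f(0.47988) = -0.00018
u₃ = 0.47988 − (-0.00018)·(0.47988 − 0.47000) / (-0.00018 − 0.01870) = 0.47988 − (0.00000)/(-0.01888) = 0.47978

0.480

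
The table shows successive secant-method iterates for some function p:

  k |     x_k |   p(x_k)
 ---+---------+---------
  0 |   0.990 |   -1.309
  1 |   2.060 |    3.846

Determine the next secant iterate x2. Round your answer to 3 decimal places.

1.262

x2 = 2.060 − 3.846·(2.060 − 0.990) / (3.846 − (-1.309))
   = 2.060 − (4.11522)/(5.15500) = 1.26170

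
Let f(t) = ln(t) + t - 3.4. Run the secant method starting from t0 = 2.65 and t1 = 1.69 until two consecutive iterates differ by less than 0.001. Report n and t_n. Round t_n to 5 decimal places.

f(2.65) = 0.2245596, f(1.69) = -1.1852715
t2 = 1.6900000 − (-1.1852715)·(-0.9600000)/(-1.4098311) = 2.4970900;  |Δ| = 0.8070900
f(2.4970900) = 0.0122161
t3 = 2.4970900 − 0.0122161·(0.8070900)/(1.1974875) = 2.4888565;  |Δ| = 0.0082335
f(2.4888565) = 0.0006799
t4 = 2.4888565 − 0.0006799·(-0.0082335)/(-0.0115361) = 2.4883713;  |Δ| = 0.0004853
|t4 − t3| = 0.0004853 < 0.001

n = 4, t_n = 2.48837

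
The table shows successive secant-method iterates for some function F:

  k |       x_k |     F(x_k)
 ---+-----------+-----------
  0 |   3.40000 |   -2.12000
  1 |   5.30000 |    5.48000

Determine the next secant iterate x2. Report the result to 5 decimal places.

x2 = 5.30000 − 5.48000·(5.30000 − 3.40000) / (5.48000 − (-2.12000))
   = 5.30000 − (10.4120000)/(7.6000000) = 3.9300000

3.93000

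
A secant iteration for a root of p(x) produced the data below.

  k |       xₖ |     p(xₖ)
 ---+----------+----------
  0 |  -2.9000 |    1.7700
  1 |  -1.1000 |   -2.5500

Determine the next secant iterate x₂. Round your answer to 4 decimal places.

x₂ = -1.1000 − (-2.5500)·(-1.1000 − (-2.9000)) / (-2.5500 − 1.7700)
   = -1.1000 − (-4.590000)/(-4.320000) = -2.162500

-2.1625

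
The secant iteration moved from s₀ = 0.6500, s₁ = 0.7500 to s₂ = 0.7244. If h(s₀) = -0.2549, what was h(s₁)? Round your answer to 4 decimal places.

The secant line through (0.6500, -0.2549) and (0.7500, h(s₁)) crosses zero at s₂ = 0.7244.
So (0.6500, -0.2549), (0.7500, h(s₁)), (0.7244, 0) are collinear:
h(s₁) = -0.2549 · (0.7500 − 0.7244) / (0.6500 − 0.7244) = -0.2549 · (0.025600)/(-0.074400) = 0.087708

0.0877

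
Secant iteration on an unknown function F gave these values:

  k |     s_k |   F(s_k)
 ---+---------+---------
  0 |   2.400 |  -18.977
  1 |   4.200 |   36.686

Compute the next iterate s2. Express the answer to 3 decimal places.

s2 = 4.200 − 36.686·(4.200 − 2.400) / (36.686 − (-18.977))
   = 4.200 − (66.03480)/(55.66300) = 3.01367

3.014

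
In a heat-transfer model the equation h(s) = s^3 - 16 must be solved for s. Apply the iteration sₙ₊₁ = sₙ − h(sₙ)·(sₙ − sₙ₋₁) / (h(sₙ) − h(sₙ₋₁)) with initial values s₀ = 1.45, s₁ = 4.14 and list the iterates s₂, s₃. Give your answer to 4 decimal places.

h(1.45) = -12.951375, h(4.14) = 54.957944
s₂ = 4.140000 − 54.957944·(4.140000 − 1.450000) / (54.957944 − (-12.951375)) = 4.140000 − (147.836869)/(67.909319) = 1.963025
h(1.963025) = -8.435544
s₃ = 1.963025 − (-8.435544)·(1.963025 − 4.140000) / (-8.435544 − 54.957944) = 1.963025 − (18.363966)/(-63.393488) = 2.252708

1.9630, 2.2527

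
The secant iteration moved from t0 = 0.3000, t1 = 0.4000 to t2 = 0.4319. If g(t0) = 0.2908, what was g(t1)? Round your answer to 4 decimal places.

0.0703

The secant line through (0.3000, 0.2908) and (0.4000, g(t1)) crosses zero at t2 = 0.4319.
So (0.3000, 0.2908), (0.4000, g(t1)), (0.4319, 0) are collinear:
g(t1) = 0.2908 · (0.4000 − 0.4319) / (0.3000 − 0.4319) = 0.2908 · (-0.031900)/(-0.131900) = 0.070330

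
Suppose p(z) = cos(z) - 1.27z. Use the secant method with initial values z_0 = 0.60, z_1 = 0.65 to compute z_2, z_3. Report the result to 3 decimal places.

0.634, 0.634

p(0.60) = 0.06334, p(0.65) = -0.02942
z_2 = 0.65000 − (-0.02942)·(0.65000 − 0.60000) / (-0.02942 − 0.06334) = 0.65000 − (-0.00147)/(-0.09275) = 0.63414
p(0.63414) = 0.00022
z_3 = 0.63414 − 0.00022·(0.63414 − 0.65000) / (0.00022 − (-0.02942)) = 0.63414 − (0.00000)/(0.02964) = 0.63426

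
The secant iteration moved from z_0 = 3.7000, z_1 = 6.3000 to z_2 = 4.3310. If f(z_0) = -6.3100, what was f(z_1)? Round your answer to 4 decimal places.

The secant line through (3.7000, -6.3100) and (6.3000, f(z_1)) crosses zero at z_2 = 4.3310.
So (3.7000, -6.3100), (6.3000, f(z_1)), (4.3310, 0) are collinear:
f(z_1) = -6.3100 · (6.3000 − 4.3310) / (3.7000 − 4.3310) = -6.3100 · (1.969000)/(-0.631000) = 19.690000

19.6900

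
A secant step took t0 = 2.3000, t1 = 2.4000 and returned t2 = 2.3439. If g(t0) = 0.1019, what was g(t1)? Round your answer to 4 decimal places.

-0.1302

The secant line through (2.3000, 0.1019) and (2.4000, g(t1)) crosses zero at t2 = 2.3439.
So (2.3000, 0.1019), (2.4000, g(t1)), (2.3439, 0) are collinear:
g(t1) = 0.1019 · (2.4000 − 2.3439) / (2.3000 − 2.3439) = 0.1019 · (0.056100)/(-0.043900) = -0.130218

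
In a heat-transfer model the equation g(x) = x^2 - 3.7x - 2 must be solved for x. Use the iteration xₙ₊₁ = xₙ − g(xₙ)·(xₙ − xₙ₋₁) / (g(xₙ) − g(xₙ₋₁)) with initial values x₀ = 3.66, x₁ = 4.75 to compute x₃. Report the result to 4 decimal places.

g(3.66) = -2.146400, g(4.75) = 2.987500
x₂ = 4.750000 − 2.987500·(4.750000 − 3.660000) / (2.987500 − (-2.146400)) = 4.750000 − (3.256375)/(5.133900) = 4.115711
g(4.115711) = -0.289053
x₃ = 4.115711 − (-0.289053)·(4.115711 − 4.750000) / (-0.289053 − 2.987500) = 4.115711 − (0.183343)/(-3.276553) = 4.171667

4.1717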